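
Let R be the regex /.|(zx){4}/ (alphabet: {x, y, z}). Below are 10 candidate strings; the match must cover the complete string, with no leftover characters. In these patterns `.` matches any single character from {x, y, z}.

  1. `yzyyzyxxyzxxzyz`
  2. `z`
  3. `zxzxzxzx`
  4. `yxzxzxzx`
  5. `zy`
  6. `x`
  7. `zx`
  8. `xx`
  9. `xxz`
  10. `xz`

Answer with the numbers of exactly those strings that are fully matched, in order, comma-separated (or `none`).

1 → no match
2. `z` → match
3. `zxzxzxzx` → match
4. `yxzxzxzx` → no match
5. `zy` → no match
6. `x` → match
7. `zx` → no match
8. `xx` → no match
9. `xxz` → no match
10. `xz` → no match

2, 3, 6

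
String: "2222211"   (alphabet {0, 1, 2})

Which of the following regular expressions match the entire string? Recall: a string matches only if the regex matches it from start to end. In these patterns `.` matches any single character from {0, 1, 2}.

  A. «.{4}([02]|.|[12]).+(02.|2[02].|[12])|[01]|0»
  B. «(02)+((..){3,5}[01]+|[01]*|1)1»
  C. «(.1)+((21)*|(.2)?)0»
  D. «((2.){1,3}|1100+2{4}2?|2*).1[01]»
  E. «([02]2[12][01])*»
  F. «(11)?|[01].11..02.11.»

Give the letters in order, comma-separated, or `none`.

A → match
B → no match — must start with "02"
C → no match — must end with "0"
D → match
E → no match
F → no match

A, D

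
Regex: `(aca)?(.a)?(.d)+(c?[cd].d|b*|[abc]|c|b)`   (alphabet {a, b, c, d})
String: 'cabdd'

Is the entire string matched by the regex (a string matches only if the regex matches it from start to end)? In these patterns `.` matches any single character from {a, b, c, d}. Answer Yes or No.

No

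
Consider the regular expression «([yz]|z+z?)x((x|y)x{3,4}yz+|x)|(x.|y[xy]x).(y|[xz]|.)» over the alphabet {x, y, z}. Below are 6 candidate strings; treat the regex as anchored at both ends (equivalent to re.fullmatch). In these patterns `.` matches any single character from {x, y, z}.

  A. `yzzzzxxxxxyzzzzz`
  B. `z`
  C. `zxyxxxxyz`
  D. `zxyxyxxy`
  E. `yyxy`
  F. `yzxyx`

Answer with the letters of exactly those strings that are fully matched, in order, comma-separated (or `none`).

C

A → no match
B → no match
C → match
D → no match
E → no match
F → no match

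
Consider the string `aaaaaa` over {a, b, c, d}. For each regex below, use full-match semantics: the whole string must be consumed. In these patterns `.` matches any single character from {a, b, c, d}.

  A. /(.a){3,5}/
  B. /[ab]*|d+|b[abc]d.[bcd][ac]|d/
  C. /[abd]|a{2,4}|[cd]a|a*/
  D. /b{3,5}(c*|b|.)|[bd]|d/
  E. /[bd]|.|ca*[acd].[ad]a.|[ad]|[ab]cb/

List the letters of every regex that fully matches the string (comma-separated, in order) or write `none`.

A → match
B → match
C → match
D → no match
E → no match

A, B, C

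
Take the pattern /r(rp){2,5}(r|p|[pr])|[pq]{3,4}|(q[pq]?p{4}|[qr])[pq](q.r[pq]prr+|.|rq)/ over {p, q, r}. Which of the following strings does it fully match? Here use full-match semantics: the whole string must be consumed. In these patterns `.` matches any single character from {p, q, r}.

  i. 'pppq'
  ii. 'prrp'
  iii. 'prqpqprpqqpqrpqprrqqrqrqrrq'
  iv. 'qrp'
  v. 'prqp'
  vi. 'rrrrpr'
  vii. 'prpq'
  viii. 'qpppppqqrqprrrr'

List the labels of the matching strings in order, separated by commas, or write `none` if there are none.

i → match
ii → no match
iii → no match
iv → no match
v → no match
vi → no match
vii → no match
viii → match

i, viii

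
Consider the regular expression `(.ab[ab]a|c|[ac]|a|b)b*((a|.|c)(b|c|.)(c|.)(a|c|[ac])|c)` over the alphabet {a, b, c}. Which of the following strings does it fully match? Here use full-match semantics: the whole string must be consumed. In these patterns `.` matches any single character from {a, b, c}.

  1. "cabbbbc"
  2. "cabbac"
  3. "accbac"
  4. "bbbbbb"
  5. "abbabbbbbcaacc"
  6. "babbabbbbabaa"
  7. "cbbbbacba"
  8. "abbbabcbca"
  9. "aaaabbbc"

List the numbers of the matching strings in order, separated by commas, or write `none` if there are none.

1 → no match
2 → match
3 → no match
4 → no match
5 → no match
6 → match
7 → match
8 → no match
9 → no match

2, 6, 7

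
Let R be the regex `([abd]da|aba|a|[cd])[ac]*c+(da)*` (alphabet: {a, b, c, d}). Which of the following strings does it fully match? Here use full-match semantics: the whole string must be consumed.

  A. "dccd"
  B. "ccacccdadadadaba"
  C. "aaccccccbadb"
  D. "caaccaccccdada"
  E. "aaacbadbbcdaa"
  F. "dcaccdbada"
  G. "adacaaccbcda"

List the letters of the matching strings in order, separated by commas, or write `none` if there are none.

D

A → no match
B → no match
C → no match
D → match
E → no match
F → no match
G → no match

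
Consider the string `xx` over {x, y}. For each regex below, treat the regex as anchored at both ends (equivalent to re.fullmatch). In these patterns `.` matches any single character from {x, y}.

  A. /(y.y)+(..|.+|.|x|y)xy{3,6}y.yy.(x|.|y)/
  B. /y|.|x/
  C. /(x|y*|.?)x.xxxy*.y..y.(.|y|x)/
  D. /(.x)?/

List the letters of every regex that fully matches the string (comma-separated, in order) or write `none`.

D

A → no match — must start with `y`
B → no match
C → no match
D → match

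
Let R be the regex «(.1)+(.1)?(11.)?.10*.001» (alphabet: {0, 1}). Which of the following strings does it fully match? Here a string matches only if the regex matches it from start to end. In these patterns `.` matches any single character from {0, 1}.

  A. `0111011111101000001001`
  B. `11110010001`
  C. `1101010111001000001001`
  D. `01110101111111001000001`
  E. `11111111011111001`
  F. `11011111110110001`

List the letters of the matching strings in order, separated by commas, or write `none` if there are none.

A, B, C, D, F

A → match
B → match
C → match
D → match
E → no match
F → match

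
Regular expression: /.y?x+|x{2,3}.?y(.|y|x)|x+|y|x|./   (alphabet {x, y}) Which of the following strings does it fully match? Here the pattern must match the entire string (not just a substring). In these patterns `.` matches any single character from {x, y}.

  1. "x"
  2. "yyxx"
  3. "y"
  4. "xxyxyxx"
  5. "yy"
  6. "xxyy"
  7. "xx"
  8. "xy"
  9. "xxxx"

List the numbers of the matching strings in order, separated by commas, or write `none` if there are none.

1, 2, 3, 6, 7, 9

1 → match
2 → match
3 → match
4 → no match
5 → no match
6 → match
7 → match
8 → no match
9 → match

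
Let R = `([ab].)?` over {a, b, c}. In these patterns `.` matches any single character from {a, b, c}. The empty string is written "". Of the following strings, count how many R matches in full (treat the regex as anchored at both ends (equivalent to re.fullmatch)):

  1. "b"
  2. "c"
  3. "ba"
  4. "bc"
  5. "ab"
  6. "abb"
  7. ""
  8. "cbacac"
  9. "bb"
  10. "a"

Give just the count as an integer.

5

1 → no match
2 → no match
3 → match
4 → match
5 → match
6 → no match
7 → match
8 → no match
9 → match
10 → no match
Total matched: 5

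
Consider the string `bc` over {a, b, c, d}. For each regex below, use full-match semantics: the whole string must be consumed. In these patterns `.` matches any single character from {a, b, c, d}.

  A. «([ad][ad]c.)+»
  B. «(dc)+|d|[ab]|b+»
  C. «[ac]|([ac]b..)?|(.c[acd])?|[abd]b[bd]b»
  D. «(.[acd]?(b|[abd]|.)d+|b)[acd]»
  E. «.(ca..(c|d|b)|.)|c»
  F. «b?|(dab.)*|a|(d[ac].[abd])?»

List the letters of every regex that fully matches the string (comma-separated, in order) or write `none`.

A → no match
B → no match
C → no match
D → match
E → match
F → no match

D, E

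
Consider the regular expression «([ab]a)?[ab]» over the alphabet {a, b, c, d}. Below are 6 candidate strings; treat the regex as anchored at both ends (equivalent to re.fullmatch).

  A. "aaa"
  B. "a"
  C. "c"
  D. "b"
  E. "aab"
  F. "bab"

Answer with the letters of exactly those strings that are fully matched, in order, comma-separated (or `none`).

A, B, D, E, F

A. "aaa" → match
B. "a" → match
C. "c" → no match
D. "b" → match
E. "aab" → match
F. "bab" → match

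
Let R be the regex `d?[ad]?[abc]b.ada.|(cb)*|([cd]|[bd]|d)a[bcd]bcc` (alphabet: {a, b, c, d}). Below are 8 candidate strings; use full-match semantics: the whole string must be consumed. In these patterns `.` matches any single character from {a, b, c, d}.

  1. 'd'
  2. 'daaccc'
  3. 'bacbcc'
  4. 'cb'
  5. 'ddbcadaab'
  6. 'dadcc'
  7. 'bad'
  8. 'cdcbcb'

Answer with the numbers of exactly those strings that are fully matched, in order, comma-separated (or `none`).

3, 4

1 → no match
2 → no match
3 → match
4 → match
5 → no match
6 → no match
7 → no match
8 → no match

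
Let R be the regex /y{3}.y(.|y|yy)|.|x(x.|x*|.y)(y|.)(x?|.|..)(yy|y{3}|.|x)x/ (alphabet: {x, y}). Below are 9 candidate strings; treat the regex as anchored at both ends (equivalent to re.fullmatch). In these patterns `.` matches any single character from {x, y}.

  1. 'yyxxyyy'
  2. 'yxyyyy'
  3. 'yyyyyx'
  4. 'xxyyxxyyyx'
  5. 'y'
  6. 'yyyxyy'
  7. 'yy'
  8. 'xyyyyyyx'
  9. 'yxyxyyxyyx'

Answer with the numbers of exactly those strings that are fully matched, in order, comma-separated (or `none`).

3, 4, 5, 6, 8

1. 'yyxxyyy' → no match
2. 'yxyyyy' → no match
3. 'yyyyyx' → match
4. 'xxyyxxyyyx' → match
5. 'y' → match
6. 'yyyxyy' → match
7. 'yy' → no match
8. 'xyyyyyyx' → match
9. 'yxyxyyxyyx' → no match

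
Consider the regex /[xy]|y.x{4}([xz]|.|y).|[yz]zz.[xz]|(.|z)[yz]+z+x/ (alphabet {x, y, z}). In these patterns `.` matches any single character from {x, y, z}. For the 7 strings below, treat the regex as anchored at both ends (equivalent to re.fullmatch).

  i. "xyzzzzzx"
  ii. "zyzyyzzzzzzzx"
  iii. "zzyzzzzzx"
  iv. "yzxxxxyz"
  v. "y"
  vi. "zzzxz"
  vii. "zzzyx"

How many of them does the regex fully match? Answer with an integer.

i. "xyzzzzzx" → match
ii → match
iii. "zzyzzzzzx" → match
iv. "yzxxxxyz" → match
v. "y" → match
vi. "zzzxz" → match
vii. "zzzyx" → match
Total matched: 7

7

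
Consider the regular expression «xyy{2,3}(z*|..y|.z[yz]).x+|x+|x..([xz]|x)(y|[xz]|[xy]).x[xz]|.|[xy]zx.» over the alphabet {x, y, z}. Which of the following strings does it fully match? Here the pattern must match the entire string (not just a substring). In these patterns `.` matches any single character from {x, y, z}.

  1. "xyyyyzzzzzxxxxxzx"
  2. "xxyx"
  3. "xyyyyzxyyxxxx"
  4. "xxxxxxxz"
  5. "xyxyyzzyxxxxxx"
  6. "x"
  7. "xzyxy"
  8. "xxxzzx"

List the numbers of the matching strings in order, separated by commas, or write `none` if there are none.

3, 4, 6

1 → no match
2 → no match
3 → match
4 → match
5 → no match
6 → match
7 → no match
8 → no match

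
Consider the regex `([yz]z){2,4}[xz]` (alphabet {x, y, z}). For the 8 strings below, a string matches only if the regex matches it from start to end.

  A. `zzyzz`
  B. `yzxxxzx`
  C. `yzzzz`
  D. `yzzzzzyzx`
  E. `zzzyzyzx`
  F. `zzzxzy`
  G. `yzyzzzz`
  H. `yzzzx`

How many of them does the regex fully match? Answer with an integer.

A → match
B → no match
C → match
D → match
E → no match
F → no match
G → match
H → match
Total matched: 5

5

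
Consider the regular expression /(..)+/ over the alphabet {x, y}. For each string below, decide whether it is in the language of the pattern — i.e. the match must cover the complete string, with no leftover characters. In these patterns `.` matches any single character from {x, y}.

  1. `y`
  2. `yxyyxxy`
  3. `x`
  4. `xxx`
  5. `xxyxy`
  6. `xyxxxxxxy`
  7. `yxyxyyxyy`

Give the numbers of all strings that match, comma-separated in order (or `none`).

none

1 → no match
2 → no match
3 → no match
4 → no match
5 → no match
6 → no match
7 → no match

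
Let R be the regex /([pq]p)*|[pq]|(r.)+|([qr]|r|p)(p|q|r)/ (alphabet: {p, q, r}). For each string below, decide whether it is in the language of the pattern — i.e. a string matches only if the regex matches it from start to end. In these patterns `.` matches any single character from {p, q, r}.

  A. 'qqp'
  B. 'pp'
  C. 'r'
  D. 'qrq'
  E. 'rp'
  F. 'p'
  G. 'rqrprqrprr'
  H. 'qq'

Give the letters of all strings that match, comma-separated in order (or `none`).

A → no match
B → match
C → no match
D → no match
E → match
F → match
G → match
H → match

B, E, F, G, H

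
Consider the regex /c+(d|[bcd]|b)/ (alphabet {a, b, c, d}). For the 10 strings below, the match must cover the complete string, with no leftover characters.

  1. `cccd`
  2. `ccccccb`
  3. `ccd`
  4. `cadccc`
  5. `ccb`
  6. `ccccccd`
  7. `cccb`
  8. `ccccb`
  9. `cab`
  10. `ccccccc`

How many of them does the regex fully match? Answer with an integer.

1. `cccd` → match
2. `ccccccb` → match
3. `ccd` → match
4. `cadccc` → no match
5. `ccb` → match
6. `ccccccd` → match
7. `cccb` → match
8. `ccccb` → match
9. `cab` → no match
10. `ccccccc` → match
Total matched: 8

8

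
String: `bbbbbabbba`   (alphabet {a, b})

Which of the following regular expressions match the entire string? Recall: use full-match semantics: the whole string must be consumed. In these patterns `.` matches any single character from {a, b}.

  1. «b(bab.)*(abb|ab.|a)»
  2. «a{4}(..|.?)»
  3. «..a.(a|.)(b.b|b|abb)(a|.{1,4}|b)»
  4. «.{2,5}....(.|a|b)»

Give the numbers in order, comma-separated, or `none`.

4

1 → no match
2 → no match — must start with `a`
3 → no match
4 → match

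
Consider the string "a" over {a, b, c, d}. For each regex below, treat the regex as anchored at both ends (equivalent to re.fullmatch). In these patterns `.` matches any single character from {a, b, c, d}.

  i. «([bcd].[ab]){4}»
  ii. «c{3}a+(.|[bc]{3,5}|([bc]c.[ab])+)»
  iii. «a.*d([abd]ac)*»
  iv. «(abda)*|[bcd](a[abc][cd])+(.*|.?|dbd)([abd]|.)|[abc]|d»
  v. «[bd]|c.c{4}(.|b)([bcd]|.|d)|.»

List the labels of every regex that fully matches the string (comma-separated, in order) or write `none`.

iv, v

i → no match
ii → no match — must start with "c"
iii → no match
iv → match
v → match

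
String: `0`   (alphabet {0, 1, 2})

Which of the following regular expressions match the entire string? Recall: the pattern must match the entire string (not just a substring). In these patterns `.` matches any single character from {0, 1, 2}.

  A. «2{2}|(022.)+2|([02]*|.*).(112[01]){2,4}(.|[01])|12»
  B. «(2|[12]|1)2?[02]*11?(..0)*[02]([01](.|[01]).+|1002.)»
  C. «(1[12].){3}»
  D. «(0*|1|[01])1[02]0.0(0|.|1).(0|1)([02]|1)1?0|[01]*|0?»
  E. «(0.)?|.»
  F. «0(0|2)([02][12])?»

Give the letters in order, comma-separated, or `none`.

A → no match
B → no match
C → no match — must start with `1`
D → match
E → match
F → no match

D, E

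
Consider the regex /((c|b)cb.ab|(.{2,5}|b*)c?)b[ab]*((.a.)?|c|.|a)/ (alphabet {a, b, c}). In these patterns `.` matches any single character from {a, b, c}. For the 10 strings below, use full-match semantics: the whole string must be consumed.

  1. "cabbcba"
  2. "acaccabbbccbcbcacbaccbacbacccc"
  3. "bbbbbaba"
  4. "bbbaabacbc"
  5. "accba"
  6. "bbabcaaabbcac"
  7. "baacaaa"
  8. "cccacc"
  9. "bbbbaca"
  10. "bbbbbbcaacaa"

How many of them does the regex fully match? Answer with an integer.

3

1 → match
2 → no match
3 → match
4 → no match
5 → match
6 → no match
7 → no match
8 → no match
9 → no match
10 → no match
Total matched: 3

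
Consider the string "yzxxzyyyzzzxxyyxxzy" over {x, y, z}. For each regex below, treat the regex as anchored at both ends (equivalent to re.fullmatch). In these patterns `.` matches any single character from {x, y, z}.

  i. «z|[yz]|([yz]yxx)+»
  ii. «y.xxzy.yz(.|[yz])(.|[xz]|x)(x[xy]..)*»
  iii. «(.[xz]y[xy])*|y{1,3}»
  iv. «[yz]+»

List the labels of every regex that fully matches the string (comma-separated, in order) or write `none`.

ii

i → no match
ii → match
iii → no match
iv → no match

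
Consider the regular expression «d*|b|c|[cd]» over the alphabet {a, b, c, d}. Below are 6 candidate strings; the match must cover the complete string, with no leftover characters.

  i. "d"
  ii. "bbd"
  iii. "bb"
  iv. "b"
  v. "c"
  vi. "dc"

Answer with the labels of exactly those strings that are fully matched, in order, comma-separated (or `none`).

i → match
ii → no match
iii → no match
iv → match
v → match
vi → no match

i, iv, v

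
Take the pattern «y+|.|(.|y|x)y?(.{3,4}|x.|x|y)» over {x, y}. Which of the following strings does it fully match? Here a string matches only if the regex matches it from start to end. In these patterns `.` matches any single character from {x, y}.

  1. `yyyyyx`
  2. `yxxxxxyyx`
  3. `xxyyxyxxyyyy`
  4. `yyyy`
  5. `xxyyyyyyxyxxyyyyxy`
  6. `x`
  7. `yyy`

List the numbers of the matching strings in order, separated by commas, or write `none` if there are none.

1 → match
2 → no match
3 → no match
4 → match
5 → no match
6 → match
7 → match

1, 4, 6, 7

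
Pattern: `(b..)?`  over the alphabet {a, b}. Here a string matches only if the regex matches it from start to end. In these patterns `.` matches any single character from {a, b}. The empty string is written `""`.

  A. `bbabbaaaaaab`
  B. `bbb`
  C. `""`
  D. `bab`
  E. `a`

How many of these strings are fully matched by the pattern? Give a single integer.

A → no match
B → match
C → match
D → match
E → no match
Total matched: 3

3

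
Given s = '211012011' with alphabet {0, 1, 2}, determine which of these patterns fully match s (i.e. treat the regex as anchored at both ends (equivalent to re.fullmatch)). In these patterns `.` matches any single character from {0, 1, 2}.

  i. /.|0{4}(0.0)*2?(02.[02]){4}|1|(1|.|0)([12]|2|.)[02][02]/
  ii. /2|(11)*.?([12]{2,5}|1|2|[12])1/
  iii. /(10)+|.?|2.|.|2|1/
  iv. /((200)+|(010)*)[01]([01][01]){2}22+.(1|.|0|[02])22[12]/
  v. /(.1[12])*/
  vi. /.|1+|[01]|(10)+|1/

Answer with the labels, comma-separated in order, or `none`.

i → no match
ii → no match
iii → no match
iv → no match
v → match
vi → no match

v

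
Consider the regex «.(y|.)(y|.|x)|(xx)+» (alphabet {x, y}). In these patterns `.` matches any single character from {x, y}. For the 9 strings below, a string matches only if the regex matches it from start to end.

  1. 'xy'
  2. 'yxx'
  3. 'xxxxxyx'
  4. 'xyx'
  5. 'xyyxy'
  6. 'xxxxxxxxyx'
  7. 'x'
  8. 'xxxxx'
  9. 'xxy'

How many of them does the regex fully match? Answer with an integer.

1 → no match
2 → match
3 → no match
4 → match
5 → no match
6 → no match
7 → no match
8 → no match
9 → match
Total matched: 3

3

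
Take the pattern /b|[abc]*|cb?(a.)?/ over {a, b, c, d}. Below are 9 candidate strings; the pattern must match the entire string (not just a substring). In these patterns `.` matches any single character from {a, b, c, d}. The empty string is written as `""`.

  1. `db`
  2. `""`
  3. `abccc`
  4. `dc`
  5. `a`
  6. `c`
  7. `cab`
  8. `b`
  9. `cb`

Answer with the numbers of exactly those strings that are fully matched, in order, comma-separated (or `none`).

2, 3, 5, 6, 7, 8, 9

1 → no match
2 → match
3 → match
4 → no match
5 → match
6 → match
7 → match
8 → match
9 → match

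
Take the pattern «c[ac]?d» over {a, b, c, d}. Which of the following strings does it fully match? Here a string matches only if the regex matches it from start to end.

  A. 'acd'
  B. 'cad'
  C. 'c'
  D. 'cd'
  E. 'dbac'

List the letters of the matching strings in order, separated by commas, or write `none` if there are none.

A → no match — must start with 'c'
B → match
C → no match — must end with 'd'
D → match
E → no match — must start with 'c'

B, D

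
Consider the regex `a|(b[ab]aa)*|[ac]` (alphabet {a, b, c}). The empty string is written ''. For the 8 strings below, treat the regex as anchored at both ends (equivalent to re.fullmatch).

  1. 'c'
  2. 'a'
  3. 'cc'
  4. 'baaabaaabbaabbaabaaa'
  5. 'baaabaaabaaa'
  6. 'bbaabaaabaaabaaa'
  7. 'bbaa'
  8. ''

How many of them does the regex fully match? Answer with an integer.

1 → match
2 → match
3 → no match
4 → match
5 → match
6 → match
7 → match
8 → match
Total matched: 7

7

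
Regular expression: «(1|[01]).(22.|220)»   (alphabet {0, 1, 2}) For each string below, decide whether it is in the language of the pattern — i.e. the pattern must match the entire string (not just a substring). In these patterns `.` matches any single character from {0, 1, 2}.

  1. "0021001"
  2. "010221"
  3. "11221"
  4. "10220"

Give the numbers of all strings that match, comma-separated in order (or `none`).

3, 4

1 → no match
2 → no match
3 → match
4 → match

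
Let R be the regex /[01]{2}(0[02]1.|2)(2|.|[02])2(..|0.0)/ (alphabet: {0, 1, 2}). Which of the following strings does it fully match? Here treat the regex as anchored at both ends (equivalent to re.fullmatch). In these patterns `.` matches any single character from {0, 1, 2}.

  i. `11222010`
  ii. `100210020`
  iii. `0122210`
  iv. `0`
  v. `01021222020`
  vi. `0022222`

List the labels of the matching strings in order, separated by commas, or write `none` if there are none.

i → match
ii → no match
iii → match
iv → no match
v → match
vi → match

i, iii, v, vi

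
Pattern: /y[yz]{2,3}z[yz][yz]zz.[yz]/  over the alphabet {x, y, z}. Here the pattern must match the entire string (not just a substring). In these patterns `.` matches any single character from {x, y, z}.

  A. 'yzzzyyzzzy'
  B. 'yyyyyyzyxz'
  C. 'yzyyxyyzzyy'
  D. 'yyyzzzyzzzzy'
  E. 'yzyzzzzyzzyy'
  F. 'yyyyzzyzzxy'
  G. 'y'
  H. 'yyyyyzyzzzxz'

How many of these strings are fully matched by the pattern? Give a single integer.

2

A. 'yzzzyyzzzy' → match
B. 'yyyyyyzyxz' → no match
C. 'yzyyxyyzzyy' → no match
D. 'yyyzzzyzzzzy' → no match
E. 'yzyzzzzyzzyy' → no match
F. 'yyyyzzyzzxy' → match
G. 'y' → no match
H. 'yyyyyzyzzzxz' → no match
Total matched: 2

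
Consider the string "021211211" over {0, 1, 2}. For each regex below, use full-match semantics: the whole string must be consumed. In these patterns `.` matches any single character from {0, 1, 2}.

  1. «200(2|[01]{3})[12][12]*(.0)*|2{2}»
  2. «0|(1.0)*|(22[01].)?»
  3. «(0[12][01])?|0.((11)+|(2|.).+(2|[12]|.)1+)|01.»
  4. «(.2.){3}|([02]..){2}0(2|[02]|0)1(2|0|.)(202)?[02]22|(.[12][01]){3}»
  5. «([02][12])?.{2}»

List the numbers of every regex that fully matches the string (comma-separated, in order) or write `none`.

1 → no match
2 → no match
3 → match
4 → match
5 → no match

3, 4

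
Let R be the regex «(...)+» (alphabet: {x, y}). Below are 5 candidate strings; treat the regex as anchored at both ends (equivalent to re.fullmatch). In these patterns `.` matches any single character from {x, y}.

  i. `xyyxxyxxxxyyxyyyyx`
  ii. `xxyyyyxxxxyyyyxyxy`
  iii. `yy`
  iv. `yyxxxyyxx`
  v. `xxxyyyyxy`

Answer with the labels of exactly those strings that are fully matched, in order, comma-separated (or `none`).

i → match
ii → match
iii → no match
iv → match
v → match

i, ii, iv, v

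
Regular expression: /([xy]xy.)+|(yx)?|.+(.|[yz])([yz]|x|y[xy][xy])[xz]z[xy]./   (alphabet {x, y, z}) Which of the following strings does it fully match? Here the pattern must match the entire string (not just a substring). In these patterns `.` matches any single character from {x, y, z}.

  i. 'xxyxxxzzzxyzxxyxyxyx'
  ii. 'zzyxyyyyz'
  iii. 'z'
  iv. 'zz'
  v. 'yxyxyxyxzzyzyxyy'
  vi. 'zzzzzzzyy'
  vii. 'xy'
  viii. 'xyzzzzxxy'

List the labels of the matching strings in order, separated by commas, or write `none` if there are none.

vi

i → no match
ii. 'zzyxyyyyz' → no match
iii. 'z' → no match
iv. 'zz' → no match
v → no match
vi. 'zzzzzzzyy' → match
vii. 'xy' → no match
viii. 'xyzzzzxxy' → no match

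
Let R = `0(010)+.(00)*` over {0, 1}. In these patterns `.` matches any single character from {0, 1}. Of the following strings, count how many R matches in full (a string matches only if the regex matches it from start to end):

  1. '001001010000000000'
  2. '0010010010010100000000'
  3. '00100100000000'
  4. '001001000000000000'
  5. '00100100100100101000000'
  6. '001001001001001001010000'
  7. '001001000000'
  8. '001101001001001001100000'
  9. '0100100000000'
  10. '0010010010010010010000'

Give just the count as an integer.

1 → match
2 → match
3 → match
4 → match
5 → match
6 → match
7 → match
8 → no match — must start with '0010'
9 → no match — must start with '0010'
10 → match
Total matched: 8

8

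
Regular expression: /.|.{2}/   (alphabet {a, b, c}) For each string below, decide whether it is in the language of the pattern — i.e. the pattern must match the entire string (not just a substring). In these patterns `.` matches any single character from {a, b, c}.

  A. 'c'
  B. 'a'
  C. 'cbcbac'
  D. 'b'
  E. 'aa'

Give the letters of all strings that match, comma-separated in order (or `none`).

A, B, D, E

A → match
B → match
C → no match
D → match
E → match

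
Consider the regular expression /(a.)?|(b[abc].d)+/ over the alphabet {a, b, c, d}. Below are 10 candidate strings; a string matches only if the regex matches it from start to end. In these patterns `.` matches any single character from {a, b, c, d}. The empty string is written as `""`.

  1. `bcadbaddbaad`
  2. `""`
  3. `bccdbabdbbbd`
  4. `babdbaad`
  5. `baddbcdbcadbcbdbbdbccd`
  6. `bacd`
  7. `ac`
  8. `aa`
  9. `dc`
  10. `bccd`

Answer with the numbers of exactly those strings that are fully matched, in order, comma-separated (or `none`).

1, 2, 3, 4, 6, 7, 8, 10

1 → match
2 → match
3 → match
4 → match
5 → no match
6 → match
7 → match
8 → match
9 → no match
10 → match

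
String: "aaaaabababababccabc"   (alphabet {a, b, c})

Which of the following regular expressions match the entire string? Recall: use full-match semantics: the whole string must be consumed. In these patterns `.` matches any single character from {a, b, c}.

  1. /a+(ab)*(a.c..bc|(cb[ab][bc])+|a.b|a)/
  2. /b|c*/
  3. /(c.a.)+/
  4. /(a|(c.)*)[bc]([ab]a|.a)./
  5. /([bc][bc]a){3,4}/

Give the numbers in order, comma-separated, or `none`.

1 → match
2 → no match
3 → no match — must start with "c"
4 → no match
5 → no match — must end with "a"

1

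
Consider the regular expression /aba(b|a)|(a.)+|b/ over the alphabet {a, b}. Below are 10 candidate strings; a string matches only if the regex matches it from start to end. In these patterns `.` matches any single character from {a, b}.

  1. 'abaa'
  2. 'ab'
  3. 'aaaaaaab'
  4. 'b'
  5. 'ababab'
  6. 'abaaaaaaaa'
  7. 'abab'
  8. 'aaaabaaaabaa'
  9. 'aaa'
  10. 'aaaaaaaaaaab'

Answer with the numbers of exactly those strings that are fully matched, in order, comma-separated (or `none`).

1 → match
2 → match
3 → match
4 → match
5 → match
6 → match
7 → match
8 → no match
9 → no match
10 → match

1, 2, 3, 4, 5, 6, 7, 10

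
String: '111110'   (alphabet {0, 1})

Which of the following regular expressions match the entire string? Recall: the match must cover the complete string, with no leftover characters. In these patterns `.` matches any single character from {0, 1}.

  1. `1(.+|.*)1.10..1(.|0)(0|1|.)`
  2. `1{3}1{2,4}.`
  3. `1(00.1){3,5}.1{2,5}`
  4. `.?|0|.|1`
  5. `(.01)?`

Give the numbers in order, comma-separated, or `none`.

2

1 → no match
2 → match
3 → no match — must start with '100'
4 → no match
5 → no match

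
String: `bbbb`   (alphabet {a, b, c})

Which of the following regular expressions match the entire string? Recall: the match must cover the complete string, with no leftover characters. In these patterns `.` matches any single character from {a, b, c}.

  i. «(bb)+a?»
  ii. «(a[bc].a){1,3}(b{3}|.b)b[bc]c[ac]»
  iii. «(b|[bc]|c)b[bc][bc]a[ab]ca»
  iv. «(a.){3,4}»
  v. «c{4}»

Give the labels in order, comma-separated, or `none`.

i → match
ii → no match — must start with `a`
iii → no match — must end with `ca`
iv → no match — must start with `a`
v → no match — must start with `c`

i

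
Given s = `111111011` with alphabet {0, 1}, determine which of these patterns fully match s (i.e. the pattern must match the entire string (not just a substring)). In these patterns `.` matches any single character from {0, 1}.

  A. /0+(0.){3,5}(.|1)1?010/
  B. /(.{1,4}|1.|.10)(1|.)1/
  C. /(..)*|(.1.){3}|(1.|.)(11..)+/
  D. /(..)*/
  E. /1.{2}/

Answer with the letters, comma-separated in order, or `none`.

A → no match — must start with `0`
B → no match
C → match
D → no match
E → no match

C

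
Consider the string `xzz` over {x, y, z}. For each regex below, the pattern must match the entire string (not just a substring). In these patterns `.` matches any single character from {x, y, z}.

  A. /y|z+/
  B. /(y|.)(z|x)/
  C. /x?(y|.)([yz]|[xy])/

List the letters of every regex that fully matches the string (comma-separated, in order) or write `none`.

C

A → no match
B → no match
C → match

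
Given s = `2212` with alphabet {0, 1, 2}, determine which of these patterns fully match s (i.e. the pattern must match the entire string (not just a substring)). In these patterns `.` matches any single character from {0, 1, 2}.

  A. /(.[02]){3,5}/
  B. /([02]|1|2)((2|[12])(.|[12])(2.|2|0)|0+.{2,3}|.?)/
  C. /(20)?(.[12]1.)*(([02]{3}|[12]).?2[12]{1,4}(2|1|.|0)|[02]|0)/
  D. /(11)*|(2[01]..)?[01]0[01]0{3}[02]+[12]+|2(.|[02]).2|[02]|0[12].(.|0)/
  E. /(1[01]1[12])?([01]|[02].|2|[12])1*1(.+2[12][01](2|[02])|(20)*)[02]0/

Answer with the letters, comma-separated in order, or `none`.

B, C, D

A → no match
B → match
C → match
D → match
E → no match — must end with `0`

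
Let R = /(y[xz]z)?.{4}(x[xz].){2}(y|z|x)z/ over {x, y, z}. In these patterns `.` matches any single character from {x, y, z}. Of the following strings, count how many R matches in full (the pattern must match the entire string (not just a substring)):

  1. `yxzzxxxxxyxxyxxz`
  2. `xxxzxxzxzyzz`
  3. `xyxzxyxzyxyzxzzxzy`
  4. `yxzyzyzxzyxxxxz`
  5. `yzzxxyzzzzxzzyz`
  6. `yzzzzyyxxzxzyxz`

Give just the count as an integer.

1 → no match
2. `xxxzxxzxzyzz` → match
3 → no match — must end with `z`
4 → match
5 → no match
6 → match
Total matched: 3

3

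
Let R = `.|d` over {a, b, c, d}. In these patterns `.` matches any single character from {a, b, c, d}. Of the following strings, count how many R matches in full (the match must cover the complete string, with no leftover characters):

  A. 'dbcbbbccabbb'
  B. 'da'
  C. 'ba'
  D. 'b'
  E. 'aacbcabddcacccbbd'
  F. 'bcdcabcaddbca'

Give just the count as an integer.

A → no match
B → no match
C → no match
D → match
E → no match
F → no match
Total matched: 1

1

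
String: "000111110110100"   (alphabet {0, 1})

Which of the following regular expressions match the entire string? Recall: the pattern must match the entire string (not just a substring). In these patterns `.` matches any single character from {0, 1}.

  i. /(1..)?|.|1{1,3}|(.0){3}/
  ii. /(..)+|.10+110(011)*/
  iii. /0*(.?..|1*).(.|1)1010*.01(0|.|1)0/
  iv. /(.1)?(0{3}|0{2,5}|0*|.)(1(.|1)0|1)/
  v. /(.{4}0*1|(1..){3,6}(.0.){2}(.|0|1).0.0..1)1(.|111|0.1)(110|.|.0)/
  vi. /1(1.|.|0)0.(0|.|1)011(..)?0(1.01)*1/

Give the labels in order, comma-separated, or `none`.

i → no match
ii → no match
iii → match
iv → no match
v → no match
vi → no match — must start with "1"

iii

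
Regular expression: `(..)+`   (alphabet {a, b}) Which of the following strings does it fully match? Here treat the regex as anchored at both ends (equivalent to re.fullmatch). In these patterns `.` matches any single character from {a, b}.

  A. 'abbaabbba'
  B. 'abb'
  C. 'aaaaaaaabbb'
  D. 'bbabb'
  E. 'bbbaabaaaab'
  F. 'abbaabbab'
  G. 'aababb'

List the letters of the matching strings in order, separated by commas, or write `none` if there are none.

G

A → no match
B → no match
C → no match
D → no match
E → no match
F → no match
G → match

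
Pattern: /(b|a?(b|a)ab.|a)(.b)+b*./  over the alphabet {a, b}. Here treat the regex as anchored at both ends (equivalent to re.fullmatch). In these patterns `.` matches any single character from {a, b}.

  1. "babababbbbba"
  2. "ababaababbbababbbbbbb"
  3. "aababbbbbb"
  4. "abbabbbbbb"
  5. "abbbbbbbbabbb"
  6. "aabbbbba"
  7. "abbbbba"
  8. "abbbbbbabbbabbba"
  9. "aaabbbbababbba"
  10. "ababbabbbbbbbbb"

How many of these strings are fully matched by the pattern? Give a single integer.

10

1 → match
2 → match
3 → match
4 → match
5 → match
6 → match
7 → match
8 → match
9 → match
10 → match
Total matched: 10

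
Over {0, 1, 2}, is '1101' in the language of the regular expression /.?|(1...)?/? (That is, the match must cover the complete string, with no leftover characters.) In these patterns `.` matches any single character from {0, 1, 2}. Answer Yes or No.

Yes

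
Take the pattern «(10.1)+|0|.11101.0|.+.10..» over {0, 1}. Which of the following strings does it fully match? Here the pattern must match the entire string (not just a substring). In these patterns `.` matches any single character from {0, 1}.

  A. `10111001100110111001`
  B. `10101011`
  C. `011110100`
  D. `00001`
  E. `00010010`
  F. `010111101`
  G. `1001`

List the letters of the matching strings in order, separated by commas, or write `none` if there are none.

A, B, G

A → match
B. `10101011` → match
C. `011110100` → no match
D. `00001` → no match
E. `00010010` → no match
F. `010111101` → no match
G. `1001` → match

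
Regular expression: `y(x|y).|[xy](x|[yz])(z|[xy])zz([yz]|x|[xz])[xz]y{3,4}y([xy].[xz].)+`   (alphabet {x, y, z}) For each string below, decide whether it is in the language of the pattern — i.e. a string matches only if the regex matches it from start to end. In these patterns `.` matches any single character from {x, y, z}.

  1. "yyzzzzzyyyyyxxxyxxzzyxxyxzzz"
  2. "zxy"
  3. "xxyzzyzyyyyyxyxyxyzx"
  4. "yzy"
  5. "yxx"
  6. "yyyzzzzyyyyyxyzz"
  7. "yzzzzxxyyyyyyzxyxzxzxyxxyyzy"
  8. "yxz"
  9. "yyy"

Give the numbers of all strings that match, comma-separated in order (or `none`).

1 → match
2 → no match
3 → match
4 → no match
5 → match
6 → match
7 → match
8 → match
9 → match

1, 3, 5, 6, 7, 8, 9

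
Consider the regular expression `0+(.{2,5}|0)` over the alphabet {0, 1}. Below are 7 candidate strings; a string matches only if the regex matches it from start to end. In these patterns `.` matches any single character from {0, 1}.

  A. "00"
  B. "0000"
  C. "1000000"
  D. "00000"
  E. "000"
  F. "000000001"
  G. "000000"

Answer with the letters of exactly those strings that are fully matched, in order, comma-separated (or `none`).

A, B, D, E, F, G

A → match
B → match
C → no match — must start with "0"
D → match
E → match
F → match
G → match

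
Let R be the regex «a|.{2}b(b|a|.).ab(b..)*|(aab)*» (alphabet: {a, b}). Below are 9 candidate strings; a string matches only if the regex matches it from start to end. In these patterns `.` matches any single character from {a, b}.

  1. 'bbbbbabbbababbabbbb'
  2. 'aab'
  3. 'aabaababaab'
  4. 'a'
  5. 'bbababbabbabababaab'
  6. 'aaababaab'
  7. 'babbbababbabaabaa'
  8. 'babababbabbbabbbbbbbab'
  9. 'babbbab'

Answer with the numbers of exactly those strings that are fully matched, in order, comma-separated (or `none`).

1 → match
2 → match
3 → no match
4 → match
5 → no match
6 → no match
7 → no match
8 → match
9 → match

1, 2, 4, 8, 9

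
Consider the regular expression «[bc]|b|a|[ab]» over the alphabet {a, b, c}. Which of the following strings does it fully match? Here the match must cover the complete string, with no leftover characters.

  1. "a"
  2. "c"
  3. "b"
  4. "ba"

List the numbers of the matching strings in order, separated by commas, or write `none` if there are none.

1, 2, 3

1. "a" → match
2. "c" → match
3. "b" → match
4. "ba" → no match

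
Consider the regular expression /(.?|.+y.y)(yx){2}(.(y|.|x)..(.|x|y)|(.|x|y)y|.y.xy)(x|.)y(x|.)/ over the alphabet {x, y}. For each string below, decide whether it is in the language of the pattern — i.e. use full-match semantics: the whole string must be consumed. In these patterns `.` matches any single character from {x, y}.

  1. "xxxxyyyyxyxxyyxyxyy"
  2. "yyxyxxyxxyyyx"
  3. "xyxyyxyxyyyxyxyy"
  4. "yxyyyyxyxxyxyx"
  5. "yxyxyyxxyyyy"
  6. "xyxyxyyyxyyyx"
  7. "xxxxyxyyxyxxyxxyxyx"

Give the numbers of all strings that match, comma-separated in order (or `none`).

1 → match
2 → match
3 → match
4 → match
5 → match
6 → match
7 → match

1, 2, 3, 4, 5, 6, 7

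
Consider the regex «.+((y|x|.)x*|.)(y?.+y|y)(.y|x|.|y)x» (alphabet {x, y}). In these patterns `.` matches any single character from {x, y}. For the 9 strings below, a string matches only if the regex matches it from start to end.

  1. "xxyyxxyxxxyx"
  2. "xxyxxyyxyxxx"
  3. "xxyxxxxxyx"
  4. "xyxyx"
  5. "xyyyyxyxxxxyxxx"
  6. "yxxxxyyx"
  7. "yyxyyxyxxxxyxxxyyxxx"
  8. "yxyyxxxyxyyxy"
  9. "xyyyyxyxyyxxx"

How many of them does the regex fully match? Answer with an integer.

1 → no match
2 → no match
3 → no match
4 → no match
5 → no match
6 → match
7 → no match
8 → no match — must end with "x"
9 → no match
Total matched: 1

1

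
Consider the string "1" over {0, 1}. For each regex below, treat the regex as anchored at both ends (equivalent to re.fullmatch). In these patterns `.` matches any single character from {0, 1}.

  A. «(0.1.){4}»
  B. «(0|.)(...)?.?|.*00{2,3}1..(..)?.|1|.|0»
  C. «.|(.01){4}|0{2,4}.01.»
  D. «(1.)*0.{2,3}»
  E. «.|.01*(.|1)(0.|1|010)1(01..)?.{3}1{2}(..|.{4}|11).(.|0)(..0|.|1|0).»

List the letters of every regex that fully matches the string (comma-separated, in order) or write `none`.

A → no match — must start with "0"
B → match
C → match
D → no match
E → match

B, C, E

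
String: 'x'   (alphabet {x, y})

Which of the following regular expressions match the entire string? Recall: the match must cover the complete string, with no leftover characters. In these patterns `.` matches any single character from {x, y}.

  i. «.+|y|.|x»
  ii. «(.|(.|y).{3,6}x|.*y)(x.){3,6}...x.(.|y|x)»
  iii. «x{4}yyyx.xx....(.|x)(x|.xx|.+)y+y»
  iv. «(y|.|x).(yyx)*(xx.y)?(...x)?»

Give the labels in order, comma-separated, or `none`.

i

i → match
ii → no match
iii → no match — must end with 'yy'
iv → no match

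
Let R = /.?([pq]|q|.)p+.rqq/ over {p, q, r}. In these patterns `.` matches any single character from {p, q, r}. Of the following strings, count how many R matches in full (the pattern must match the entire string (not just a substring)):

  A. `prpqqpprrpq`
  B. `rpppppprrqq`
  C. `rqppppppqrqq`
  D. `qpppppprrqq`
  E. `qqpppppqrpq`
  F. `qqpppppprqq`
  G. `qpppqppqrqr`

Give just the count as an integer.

4

A → no match — must end with `rqq`
B → match
C → match
D → match
E → no match — must end with `rqq`
F → match
G → no match — must end with `rqq`
Total matched: 4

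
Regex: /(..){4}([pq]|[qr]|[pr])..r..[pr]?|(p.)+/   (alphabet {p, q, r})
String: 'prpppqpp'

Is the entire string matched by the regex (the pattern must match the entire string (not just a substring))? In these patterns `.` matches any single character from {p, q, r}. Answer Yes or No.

Yes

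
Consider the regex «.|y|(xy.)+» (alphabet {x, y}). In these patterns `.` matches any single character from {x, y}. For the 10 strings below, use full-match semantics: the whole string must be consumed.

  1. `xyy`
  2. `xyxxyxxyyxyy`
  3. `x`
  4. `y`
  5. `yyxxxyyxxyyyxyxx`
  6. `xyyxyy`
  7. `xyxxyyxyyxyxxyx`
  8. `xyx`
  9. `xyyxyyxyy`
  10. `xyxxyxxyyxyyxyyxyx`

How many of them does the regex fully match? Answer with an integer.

9

1. `xyy` → match
2. `xyxxyxxyyxyy` → match
3. `x` → match
4. `y` → match
5 → no match
6. `xyyxyy` → match
7 → match
8. `xyx` → match
9. `xyyxyyxyy` → match
10 → match
Total matched: 9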